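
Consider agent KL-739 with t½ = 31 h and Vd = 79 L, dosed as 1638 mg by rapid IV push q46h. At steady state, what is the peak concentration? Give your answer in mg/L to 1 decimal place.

k = ln2/t½ = ln2/31 ≈ 0.022360 h⁻¹; fraction remaining f = e^(−kτ) = e^(−0.022360×46) ≈ 0.3575.
At steady state, accumulation factor R = 1/(1 − e^(−kτ)) ≈ 1.5564.
Each bolus raises the concentration by D/Vd = 1638/79 ≈ 20.734 mg/L.
Steady-state peak Cmax,ss = C₀·R ≈ 20.734 × 1.5564 ≈ 32.270 mg/L.

32.3 mg/L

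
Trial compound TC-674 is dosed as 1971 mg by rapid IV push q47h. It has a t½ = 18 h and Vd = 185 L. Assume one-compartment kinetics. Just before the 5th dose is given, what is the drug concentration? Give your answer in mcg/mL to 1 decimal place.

2.1 mcg/mL

f = (1/2)^(τ/t½) = (1/2)^(47/18) ≈ 0.1637.
C₀ = D/Vd = 1971/185 ≈ 10.654 mcg/mL.
Before the 5th dose, 4 doses have been given. Superposition: Cmin = C₀·(f + f² + … + f^4).
≈ 10.654 × (0.1637 + 0.0268 + 0.0044 + 0.0007) ≈ 10.654 × 0.1956 ≈ 2.084 mcg/mL.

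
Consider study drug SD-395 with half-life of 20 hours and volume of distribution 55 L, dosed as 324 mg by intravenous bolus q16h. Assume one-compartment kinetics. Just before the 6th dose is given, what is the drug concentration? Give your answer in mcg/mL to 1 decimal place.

7.5 mcg/mL

f = (1/2)^(τ/t½) = (1/2)^(16/20) ≈ 0.5743.
C₀ = D/Vd = 324/55 ≈ 5.891 mcg/mL.
Before the 6th dose, 5 doses have been given. Superposition: Cmin = C₀·(f + f² + … + f^5).
≈ 5.891 × (0.5743 + 0.3298 + 0.1894 + 0.1088 + 0.0625) ≈ 5.891 × 1.2648 ≈ 7.451 mcg/mL.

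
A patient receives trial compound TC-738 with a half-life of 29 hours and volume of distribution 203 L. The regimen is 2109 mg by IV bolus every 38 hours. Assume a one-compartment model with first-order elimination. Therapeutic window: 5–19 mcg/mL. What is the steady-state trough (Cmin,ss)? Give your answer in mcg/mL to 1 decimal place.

7.0 mcg/mL

τ/t½ = 38/29 ≈ 1.3103, so fraction remaining f = (1/2)^(38/29) ≈ 0.4032.
Each bolus raises the concentration by D/Vd = 2109/203 ≈ 10.389 mcg/mL.
Steady-state trough Cmin,ss = C₀·f/(1−f) ≈ 10.389 × 0.4032/0.5968 ≈ 7.019 mcg/mL.
Trough 7.0 mcg/mL vs MEC 5 mcg/mL: adequate.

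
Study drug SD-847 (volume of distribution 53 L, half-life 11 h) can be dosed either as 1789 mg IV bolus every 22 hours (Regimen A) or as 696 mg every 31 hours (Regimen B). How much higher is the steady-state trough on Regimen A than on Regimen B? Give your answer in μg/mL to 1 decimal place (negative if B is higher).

Regimen A: f = (1/2)^(22/11) ≈ 0.2500; Cmin,ss = (1789/53)·f/(1−f) ≈ 11.252 μg/mL.
Regimen B: f = (1/2)^(31/11) ≈ 0.1418; Cmin,ss = (696/53)·f/(1−f) ≈ 2.170 μg/mL.
Difference ≈ 11.252 − 2.170 ≈ 9.082 μg/mL.

9.1 μg/mL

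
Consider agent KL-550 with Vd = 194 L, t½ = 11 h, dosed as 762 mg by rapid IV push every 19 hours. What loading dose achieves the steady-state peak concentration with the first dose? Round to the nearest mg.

1092 mg

f = (1/2)^(19/11) ≈ 0.302022; accumulation ratio R = 1/(1−f) ≈ 1.43271.
Loading dose to hit Cmax,ss on first dose: D_load = D_maint·R ≈ 762 × 1.43271 ≈ 1091.73 mg.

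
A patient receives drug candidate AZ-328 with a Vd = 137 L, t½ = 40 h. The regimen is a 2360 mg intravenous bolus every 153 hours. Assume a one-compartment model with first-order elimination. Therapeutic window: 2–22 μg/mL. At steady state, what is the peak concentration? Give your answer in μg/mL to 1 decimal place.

τ/t½ = 153/40 ≈ 3.825, so fraction remaining f = (1/2)^(153/40) ≈ 0.0706.
Accumulation ratio R = 1/(1 − f) ≈ 1/0.9294 ≈ 1.0760.
Each bolus raises the concentration by D/Vd = 2360/137 ≈ 17.226 μg/mL.
Steady-state peak Cmax,ss = C₀·R ≈ 17.226 × 1.0760 ≈ 18.535 μg/mL.
Peak 18.5 μg/mL vs MTC 22 μg/mL: below toxic threshold.

18.5 μg/mL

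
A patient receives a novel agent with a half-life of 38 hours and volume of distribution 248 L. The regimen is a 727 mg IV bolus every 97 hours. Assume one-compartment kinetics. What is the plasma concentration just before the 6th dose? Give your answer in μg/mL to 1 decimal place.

f = (1/2)^(τ/t½) = (1/2)^(97/38) ≈ 0.1704.
C₀ = D/Vd = 727/248 ≈ 2.931 μg/mL.
Before the 6th dose, 5 doses have been given. Superposition: Cmin = C₀·(f + f² + … + f^5).
≈ 2.931 × (0.1704 + 0.0290 + 0.0049 + 0.0008 + 0.0001) ≈ 2.931 × 0.2052 ≈ 0.601 μg/mL.

0.6 μg/mL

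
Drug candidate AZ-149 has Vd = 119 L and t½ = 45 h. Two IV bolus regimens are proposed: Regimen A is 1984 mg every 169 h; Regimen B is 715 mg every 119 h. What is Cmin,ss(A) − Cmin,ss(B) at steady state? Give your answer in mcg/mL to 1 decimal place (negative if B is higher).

0.2 mcg/mL

Regimen A: f = (1/2)^(169/45) ≈ 0.0740; Cmin,ss = (1984/119)·f/(1−f) ≈ 1.332 mcg/mL.
Regimen B: f = (1/2)^(119/45) ≈ 0.1599; Cmin,ss = (715/119)·f/(1−f) ≈ 1.144 mcg/mL.
Difference ≈ 1.332 − 1.144 ≈ 0.188 mcg/mL.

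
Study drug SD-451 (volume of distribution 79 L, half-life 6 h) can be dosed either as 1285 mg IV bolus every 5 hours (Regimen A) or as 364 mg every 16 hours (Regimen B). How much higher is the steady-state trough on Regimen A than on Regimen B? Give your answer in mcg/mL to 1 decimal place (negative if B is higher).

Regimen A: f = (1/2)^(5/6) ≈ 0.5612; Cmin,ss = (1285/79)·f/(1−f) ≈ 20.803 mcg/mL.
Regimen B: f = (1/2)^(16/6) ≈ 0.1575; Cmin,ss = (364/79)·f/(1−f) ≈ 0.861 mcg/mL.
Difference ≈ 20.803 − 0.861 ≈ 19.942 mcg/mL.

19.9 mcg/mL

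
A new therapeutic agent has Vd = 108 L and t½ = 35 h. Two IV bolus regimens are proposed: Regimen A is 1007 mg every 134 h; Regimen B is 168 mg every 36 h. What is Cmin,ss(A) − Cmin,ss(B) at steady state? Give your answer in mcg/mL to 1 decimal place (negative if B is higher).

-0.8 mcg/mL

Regimen A: f = (1/2)^(134/35) ≈ 0.0704; Cmin,ss = (1007/108)·f/(1−f) ≈ 0.706 mcg/mL.
Regimen B: f = (1/2)^(36/35) ≈ 0.4902; Cmin,ss = (168/108)·f/(1−f) ≈ 1.496 mcg/mL.
Difference ≈ 0.706 − 1.496 ≈ -0.790 mcg/mL.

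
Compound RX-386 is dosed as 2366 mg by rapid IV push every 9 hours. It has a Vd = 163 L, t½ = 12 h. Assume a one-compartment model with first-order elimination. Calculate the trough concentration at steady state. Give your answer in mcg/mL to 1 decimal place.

21.3 mcg/mL

Over one 9-h interval, 9/12 ≈ 0.75 half-lives elapse, leaving f ≈ 0.5946 of each dose.
Single-dose peak C₀ = D/Vd = 2366/163 ≈ 14.515 mcg/mL.
Steady-state trough Cmin,ss = C₀·f/(1−f) ≈ 14.515 × 0.5946/0.4054 ≈ 21.289 mcg/mL.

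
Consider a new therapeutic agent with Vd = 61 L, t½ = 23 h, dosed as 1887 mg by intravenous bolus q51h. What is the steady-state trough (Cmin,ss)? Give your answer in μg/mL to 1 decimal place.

τ/t½ = 51/23 ≈ 2.2174, so fraction remaining f = (1/2)^(51/23) ≈ 0.2150.
Accumulation ratio R = 1/(1 − f) ≈ 1/0.7850 ≈ 1.2739.
Single-dose peak C₀ = D/Vd = 1887/61 ≈ 30.934 μg/mL.
Steady-state peak Cmax,ss = C₀·R ≈ 30.934 × 1.2739 ≈ 39.407 μg/mL.
Steady-state trough Cmin,ss = Cmax,ss·f ≈ 39.407 × 0.2150 ≈ 8.473 μg/mL.

8.5 μg/mL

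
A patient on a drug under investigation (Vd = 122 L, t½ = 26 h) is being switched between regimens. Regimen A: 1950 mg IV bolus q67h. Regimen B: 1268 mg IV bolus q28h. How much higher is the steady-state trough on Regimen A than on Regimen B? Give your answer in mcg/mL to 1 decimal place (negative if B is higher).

-6.1 mcg/mL

Regimen A: f = (1/2)^(67/26) ≈ 0.1676; Cmin,ss = (1950/122)·f/(1−f) ≈ 3.218 mcg/mL.
Regimen B: f = (1/2)^(28/26) ≈ 0.4740; Cmin,ss = (1268/122)·f/(1−f) ≈ 9.366 mcg/mL.
Difference ≈ 3.218 − 9.366 ≈ -6.148 mcg/mL.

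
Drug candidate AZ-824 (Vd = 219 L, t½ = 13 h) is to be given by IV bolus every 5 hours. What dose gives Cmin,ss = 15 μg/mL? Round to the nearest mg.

τ/t½ = 5/13 ≈ 0.38462, so f = (1/2)^(5/13) ≈ 0.765983.
Cmin,ss = (D/Vd)·f/(1−f), so D = Cmin,ss·Vd·(1−f)/f.
D = 15 × 219 × (1−f)/f ≈ 15 × 219 × 0.30551 ≈ 1003.60 mg.

1004 mg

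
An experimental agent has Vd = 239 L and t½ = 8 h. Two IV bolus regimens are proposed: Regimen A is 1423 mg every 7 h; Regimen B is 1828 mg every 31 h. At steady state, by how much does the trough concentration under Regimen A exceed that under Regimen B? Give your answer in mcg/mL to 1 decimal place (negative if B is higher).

Regimen A: f = (1/2)^(7/8) ≈ 0.5453; Cmin,ss = (1423/239)·f/(1−f) ≈ 7.140 mcg/mL.
Regimen B: f = (1/2)^(31/8) ≈ 0.0682; Cmin,ss = (1828/239)·f/(1−f) ≈ 0.560 mcg/mL.
Difference ≈ 7.140 − 0.560 ≈ 6.580 mcg/mL.

6.6 mcg/mL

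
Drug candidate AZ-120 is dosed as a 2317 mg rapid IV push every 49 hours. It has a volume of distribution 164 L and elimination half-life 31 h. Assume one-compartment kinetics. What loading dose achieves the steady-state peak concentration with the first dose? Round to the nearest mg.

f = (1/2)^(49/31) ≈ 0.334332; accumulation ratio R = 1/(1−f) ≈ 1.50225.
Loading dose to hit Cmax,ss on first dose: D_load = D_maint·R ≈ 2317 × 1.50225 ≈ 3480.71 mg.

3481 mg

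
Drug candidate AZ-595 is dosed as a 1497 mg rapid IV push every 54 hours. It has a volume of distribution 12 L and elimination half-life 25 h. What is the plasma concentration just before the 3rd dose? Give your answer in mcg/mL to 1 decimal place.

f = (1/2)^(τ/t½) = (1/2)^(54/25) ≈ 0.2238.
C₀ = D/Vd = 1497/12 ≈ 124.750 mcg/mL.
Before the 3rd dose, 2 doses have been given. Superposition: Cmin = C₀·(f + f²).
≈ 124.750 × (0.2238 + 0.0501) ≈ 124.750 × 0.2739 ≈ 34.169 mcg/mL.

34.2 mcg/mL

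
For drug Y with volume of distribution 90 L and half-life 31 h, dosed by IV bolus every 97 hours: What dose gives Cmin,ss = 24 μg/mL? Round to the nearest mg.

τ/t½ = 97/31 ≈ 3.129, so f = (1/2)^(97/31) ≈ 0.114306.
Cmin,ss = (D/Vd)·f/(1−f), so D = Cmin,ss·Vd·(1−f)/f.
D = 24 × 90 × (1−f)/f ≈ 24 × 90 × 7.74845 ≈ 16736.65 mg.

16737 mg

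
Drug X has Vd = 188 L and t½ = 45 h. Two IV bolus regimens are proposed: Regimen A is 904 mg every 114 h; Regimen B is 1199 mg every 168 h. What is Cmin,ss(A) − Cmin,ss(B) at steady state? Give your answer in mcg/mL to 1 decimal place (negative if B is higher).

0.5 mcg/mL

Regimen A: f = (1/2)^(114/45) ≈ 0.1727; Cmin,ss = (904/188)·f/(1−f) ≈ 1.004 mcg/mL.
Regimen B: f = (1/2)^(168/45) ≈ 0.0752; Cmin,ss = (1199/188)·f/(1−f) ≈ 0.519 mcg/mL.
Difference ≈ 1.004 − 0.519 ≈ 0.485 mcg/mL.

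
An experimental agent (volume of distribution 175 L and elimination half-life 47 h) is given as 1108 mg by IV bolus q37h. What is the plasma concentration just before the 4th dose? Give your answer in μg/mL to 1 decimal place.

7.0 μg/mL

f = (1/2)^(τ/t½) = (1/2)^(37/47) ≈ 0.5795.
C₀ = D/Vd = 1108/175 ≈ 6.331 μg/mL.
Before the 4th dose, 3 doses have been given. Superposition: Cmin = C₀·(f + f² + … + f^3).
≈ 6.331 × (0.5795 + 0.3358 + 0.1946) ≈ 6.331 × 1.1099 ≈ 7.027 μg/mL.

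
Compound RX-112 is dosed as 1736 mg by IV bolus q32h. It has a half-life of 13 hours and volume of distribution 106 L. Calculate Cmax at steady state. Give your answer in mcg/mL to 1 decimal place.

k = ln2/t½ = ln2/13 ≈ 0.053319 h⁻¹; fraction remaining f = e^(−kτ) = e^(−0.053319×32) ≈ 0.1816.
At steady state, accumulation factor R = 1/(1 − e^(−kτ)) ≈ 1.2219.
Single-dose peak C₀ = D/Vd = 1736/106 ≈ 16.377 mcg/mL.
Steady-state peak Cmax,ss = C₀·R ≈ 16.377 × 1.2219 ≈ 20.011 mcg/mL.

20.0 mcg/mL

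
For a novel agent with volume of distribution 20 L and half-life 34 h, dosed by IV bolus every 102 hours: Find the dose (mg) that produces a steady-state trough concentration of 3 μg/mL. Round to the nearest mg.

τ/t½ = 102/34 ≈ 3, so f = (1/2)^(102/34) ≈ 0.125000.
Cmin,ss = (D/Vd)·f/(1−f), so D = Cmin,ss·Vd·(1−f)/f.
D = 3 × 20 × (1−f)/f ≈ 3 × 20 × 7.00000 ≈ 420.00 mg.

420 mg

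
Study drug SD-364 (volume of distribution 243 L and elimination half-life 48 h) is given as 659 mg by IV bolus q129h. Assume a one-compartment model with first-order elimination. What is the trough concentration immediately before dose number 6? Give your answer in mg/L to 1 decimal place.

0.5 mg/L

f = (1/2)^(τ/t½) = (1/2)^(129/48) ≈ 0.1552.
C₀ = D/Vd = 659/243 ≈ 2.712 mg/L.
Before the 6th dose, 5 doses have been given. Superposition: Cmin = C₀·(f + f² + … + f^5).
≈ 2.712 × (0.1552 + 0.0241 + 0.0037 + 0.0006 + 0.0001) ≈ 2.712 × 0.1837 ≈ 0.498 mg/L.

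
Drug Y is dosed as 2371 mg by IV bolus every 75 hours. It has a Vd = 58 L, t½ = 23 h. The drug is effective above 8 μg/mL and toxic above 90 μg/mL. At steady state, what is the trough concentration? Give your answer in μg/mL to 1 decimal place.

τ/t½ = 75/23 ≈ 3.2609, so fraction remaining f = (1/2)^(75/23) ≈ 0.1043.
Each bolus raises the concentration by D/Vd = 2371/58 ≈ 40.879 μg/mL.
Steady-state trough Cmin,ss = C₀·f/(1−f) ≈ 40.879 × 0.1043/0.8957 ≈ 4.760 μg/mL.
Trough 4.8 μg/mL vs MEC 8 μg/mL: subtherapeutic.

4.8 μg/mL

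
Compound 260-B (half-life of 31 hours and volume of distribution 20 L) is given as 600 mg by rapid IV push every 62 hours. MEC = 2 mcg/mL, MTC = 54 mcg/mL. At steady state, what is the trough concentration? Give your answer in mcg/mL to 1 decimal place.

The dosing interval is 2 half-lives, so f = 2^(−2) = 0.25.
Accumulation ratio R = 1/(1 − f) = 1/0.75 = 4/3.
Single-dose peak C₀ = D/Vd = 600/20 = 30 mcg/mL.
Steady-state peak Cmax,ss = C₀·R = 30 × 4/3 ≈ 40.000 mcg/mL.
Steady-state trough Cmin,ss = Cmax,ss·f ≈ 40.000 × 0.25 ≈ 10.000 mcg/mL.
Trough 10.0 mcg/mL vs MEC 2 mcg/mL: adequate.

10.0 mcg/mL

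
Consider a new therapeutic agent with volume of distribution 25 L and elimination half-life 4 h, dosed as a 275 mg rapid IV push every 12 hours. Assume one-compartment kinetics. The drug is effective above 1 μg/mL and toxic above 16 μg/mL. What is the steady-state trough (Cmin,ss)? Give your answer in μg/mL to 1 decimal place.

1.6 μg/mL

The dosing interval is 3 half-lives, so f = 2^(−3) = 0.125.
Accumulation ratio R = 1/(1 − f) = 1/0.875 = 8/7.
Single-dose peak C₀ = D/Vd = 275/25 = 11 μg/mL.
Steady-state peak Cmax,ss = C₀·R = 11 × 8/7 ≈ 12.571 μg/mL.
Steady-state trough Cmin,ss = Cmax,ss·f ≈ 12.571 × 0.125 ≈ 1.571 μg/mL.
Trough 1.6 μg/mL vs MEC 1 μg/mL: adequate.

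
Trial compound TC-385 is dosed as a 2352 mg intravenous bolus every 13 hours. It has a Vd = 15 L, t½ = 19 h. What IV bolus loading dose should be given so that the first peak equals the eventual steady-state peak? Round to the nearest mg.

6228 mg

f = (1/2)^(13/19) ≈ 0.622346; accumulation ratio R = 1/(1−f) ≈ 2.64793.
Loading dose to hit Cmax,ss on first dose: D_load = D_maint·R ≈ 2352 × 2.64793 ≈ 6227.93 mg.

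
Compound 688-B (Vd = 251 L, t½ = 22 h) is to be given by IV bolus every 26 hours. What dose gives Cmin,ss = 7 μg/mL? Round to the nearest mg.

τ/t½ = 26/22 ≈ 1.1818, so f = (1/2)^(26/22) ≈ 0.440796.
Cmin,ss = (D/Vd)·f/(1−f), so D = Cmin,ss·Vd·(1−f)/f.
D = 7 × 251 × (1−f)/f ≈ 7 × 251 × 1.26862 ≈ 2228.97 mg.

2229 mg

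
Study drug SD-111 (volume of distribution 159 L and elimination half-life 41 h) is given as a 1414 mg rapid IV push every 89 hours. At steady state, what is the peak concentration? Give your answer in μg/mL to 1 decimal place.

τ/t½ = 89/41 ≈ 2.1707, so fraction remaining f = (1/2)^(89/41) ≈ 0.2221.
Accumulation ratio R = 1/(1 − f) ≈ 1/0.7779 ≈ 1.2855.
Each bolus raises the concentration by D/Vd = 1414/159 ≈ 8.893 μg/mL.
Steady-state peak Cmax,ss = C₀·R ≈ 8.893 × 1.2855 ≈ 11.432 μg/mL.

11.4 μg/mL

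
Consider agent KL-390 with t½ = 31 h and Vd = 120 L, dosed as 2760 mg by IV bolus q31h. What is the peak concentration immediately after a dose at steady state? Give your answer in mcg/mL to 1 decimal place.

The dosing interval is 1 half-life, so f = 2^(−1) = 0.5.
At steady state, R = 1/(1 − 0.5) = 2/1.
Single-dose peak C₀ = D/Vd = 2760/120 = 23 mcg/mL.
Steady-state peak Cmax,ss = C₀·R = 23 × 2/1 ≈ 46.000 mcg/mL.

46.0 mcg/mL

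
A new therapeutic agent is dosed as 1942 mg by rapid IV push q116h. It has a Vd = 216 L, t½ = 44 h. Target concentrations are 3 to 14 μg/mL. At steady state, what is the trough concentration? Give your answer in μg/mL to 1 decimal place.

k = ln2/t½ = ln2/44 ≈ 0.015753 h⁻¹; fraction remaining f = e^(−kτ) = e^(−0.015753×116) ≈ 0.1608.
Single-dose peak C₀ = D/Vd = 1942/216 ≈ 8.991 μg/mL.
Steady-state trough Cmin,ss = C₀·f/(1−f) ≈ 8.991 × 0.1608/0.8392 ≈ 1.723 μg/mL.
Trough 1.7 μg/mL vs MEC 3 μg/mL: subtherapeutic.

1.7 μg/mL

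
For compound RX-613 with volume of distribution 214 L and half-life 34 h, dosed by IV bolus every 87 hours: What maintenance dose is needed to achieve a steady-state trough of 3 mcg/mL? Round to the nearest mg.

τ/t½ = 87/34 ≈ 2.5588, so f = (1/2)^(87/34) ≈ 0.169714.
Cmin,ss = (D/Vd)·f/(1−f), so D = Cmin,ss·Vd·(1−f)/f.
D = 3 × 214 × (1−f)/f ≈ 3 × 214 × 4.89227 ≈ 3140.84 mg.

3141 mg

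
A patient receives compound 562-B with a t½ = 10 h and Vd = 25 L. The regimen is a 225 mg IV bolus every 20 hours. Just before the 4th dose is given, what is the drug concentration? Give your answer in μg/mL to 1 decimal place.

3.0 μg/mL

f = (1/2)^(τ/t½) = (1/2)^(20/10) ≈ 0.2500.
C₀ = D/Vd = 225/25 ≈ 9.000 μg/mL.
Before the 4th dose, 3 doses have been given. Superposition: Cmin = C₀·(f + f² + … + f^3).
≈ 9.000 × (0.2500 + 0.0625 + 0.0156) ≈ 9.000 × 0.3281 ≈ 2.953 μg/mL.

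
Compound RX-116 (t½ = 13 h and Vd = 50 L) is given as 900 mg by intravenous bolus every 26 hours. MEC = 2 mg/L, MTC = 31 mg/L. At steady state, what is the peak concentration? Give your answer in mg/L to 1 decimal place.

τ = 26 h = 2 half-lives, so f = (1/2)^2 = 0.25.
At steady state, R = 1/(1 − 0.25) = 4/3.
Single-dose peak C₀ = D/Vd = 900/50 = 18 mg/L.
Steady-state peak Cmax,ss = C₀·R = 18 × 4/3 ≈ 24.000 mg/L.
Peak 24.0 mg/L vs MTC 31 mg/L: below toxic threshold.

24.0 mg/L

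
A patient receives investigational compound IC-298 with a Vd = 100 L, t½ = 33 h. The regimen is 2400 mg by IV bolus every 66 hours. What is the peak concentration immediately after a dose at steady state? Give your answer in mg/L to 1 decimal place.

The dosing interval is 2 half-lives, so f = 2^(−2) = 0.25.
At steady state, R = 1/(1 − 0.25) = 4/3.
Single-dose peak C₀ = D/Vd = 2400/100 = 24 mg/L.
Steady-state peak Cmax,ss = C₀·R = 24 × 4/3 ≈ 32.000 mg/L.

32.0 mg/L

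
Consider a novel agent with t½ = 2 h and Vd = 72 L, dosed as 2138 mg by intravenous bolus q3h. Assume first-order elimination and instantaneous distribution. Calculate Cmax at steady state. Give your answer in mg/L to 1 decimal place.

45.9 mg/L

τ/t½ = 3/2 ≈ 1.5, so fraction remaining f = (1/2)^(3/2) ≈ 0.3536.
Accumulation ratio R = 1/(1 − f) ≈ 1/0.6464 ≈ 1.5470.
Single-dose peak C₀ = D/Vd = 2138/72 ≈ 29.694 mg/L.
Cmax,ss = C₀/(1 − f) ≈ 29.694/0.6464 ≈ 45.938 mg/L.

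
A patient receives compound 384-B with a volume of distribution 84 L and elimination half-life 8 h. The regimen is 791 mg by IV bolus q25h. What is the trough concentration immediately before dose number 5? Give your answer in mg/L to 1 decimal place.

f = (1/2)^(τ/t½) = (1/2)^(25/8) ≈ 0.1146.
C₀ = D/Vd = 791/84 ≈ 9.417 mg/L.
Before the 5th dose, 4 doses have been given. Superposition: Cmin = C₀·(f + f² + … + f^4).
≈ 9.417 × (0.1146 + 0.0131 + 0.0015 + 0.0002) ≈ 9.417 × 0.1294 ≈ 1.219 mg/L.

1.2 mg/L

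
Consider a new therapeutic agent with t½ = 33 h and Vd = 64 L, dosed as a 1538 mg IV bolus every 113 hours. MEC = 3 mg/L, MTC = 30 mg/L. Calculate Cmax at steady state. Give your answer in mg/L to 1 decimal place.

26.5 mg/L

Over one 113-h interval, 113/33 ≈ 3.4242 half-lives elapse, leaving f ≈ 0.0932 of each dose.
At steady state, accumulation factor R = 1/(1 − e^(−kτ)) ≈ 1.1028.
Single-dose peak C₀ = D/Vd = 1538/64 ≈ 24.031 mg/L.
Cmax,ss = C₀/(1 − f) ≈ 24.031/0.9068 ≈ 26.501 mg/L.
Peak 26.5 mg/L vs MTC 30 mg/L: below toxic threshold.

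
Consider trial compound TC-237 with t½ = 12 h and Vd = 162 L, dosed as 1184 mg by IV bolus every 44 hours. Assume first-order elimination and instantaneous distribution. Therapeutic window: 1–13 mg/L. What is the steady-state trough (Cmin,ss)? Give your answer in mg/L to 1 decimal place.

τ/t½ = 44/12 ≈ 3.6667, so fraction remaining f = (1/2)^(44/12) ≈ 0.0787.
Single-dose peak C₀ = D/Vd = 1184/162 ≈ 7.309 mg/L.
Steady-state trough Cmin,ss = C₀·f/(1−f) ≈ 7.309 × 0.0787/0.9213 ≈ 0.624 mg/L.
Trough 0.6 mg/L vs MEC 1 mg/L: subtherapeutic.

0.6 mg/L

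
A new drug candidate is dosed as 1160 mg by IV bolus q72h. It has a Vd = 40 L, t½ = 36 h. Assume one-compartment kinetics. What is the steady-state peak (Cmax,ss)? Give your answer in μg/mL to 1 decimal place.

38.7 μg/mL

τ = 72 h = 2 half-lives, so f = (1/2)^2 = 0.25.
Accumulation ratio R = 1/(1 − f) = 1/0.75 = 4/3.
Single-dose peak C₀ = D/Vd = 1160/40 = 29 μg/mL.
Steady-state peak Cmax,ss = C₀·R = 29 × 4/3 ≈ 38.667 μg/mL.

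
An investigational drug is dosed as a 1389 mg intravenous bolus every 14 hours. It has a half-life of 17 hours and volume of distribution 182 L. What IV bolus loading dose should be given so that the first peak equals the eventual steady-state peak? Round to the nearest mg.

3194 mg

f = (1/2)^(14/17) ≈ 0.565058; accumulation ratio R = 1/(1−f) ≈ 2.29916.
Loading dose to hit Cmax,ss on first dose: D_load = D_maint·R ≈ 1389 × 2.29916 ≈ 3193.53 mg.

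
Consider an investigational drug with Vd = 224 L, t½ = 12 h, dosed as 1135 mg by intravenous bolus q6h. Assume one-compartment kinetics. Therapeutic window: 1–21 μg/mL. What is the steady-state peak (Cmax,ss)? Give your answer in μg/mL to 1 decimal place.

17.3 μg/mL

τ/t½ = 6/12 ≈ 0.5, so fraction remaining f = (1/2)^(6/12) ≈ 0.7071.
At steady state, accumulation factor R = 1/(1 − e^(−kτ)) ≈ 3.4141.
Single-dose peak C₀ = D/Vd = 1135/224 ≈ 5.067 μg/mL.
Steady-state peak Cmax,ss = C₀·R ≈ 5.067 × 3.4141 ≈ 17.299 μg/mL.
Peak 17.3 μg/mL vs MTC 21 μg/mL: below toxic threshold.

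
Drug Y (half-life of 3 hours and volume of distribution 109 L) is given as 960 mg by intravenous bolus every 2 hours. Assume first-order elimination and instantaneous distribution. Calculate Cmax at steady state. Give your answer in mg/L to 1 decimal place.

k = ln2/t½ = ln2/3 ≈ 0.231049 h⁻¹; fraction remaining f = e^(−kτ) = e^(−0.231049×2) ≈ 0.6300.
At steady state, accumulation factor R = 1/(1 − e^(−kτ)) ≈ 2.7027.
Single-dose peak C₀ = D/Vd = 960/109 ≈ 8.807 mg/L.
Cmax,ss = C₀/(1 − f) ≈ 8.807/0.3700 ≈ 23.803 mg/L.

23.8 mg/L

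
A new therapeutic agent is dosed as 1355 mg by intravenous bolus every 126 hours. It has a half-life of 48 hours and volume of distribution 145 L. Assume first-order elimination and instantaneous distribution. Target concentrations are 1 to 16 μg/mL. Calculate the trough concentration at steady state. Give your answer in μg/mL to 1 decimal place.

1.8 μg/mL

τ/t½ = 126/48 ≈ 2.625, so fraction remaining f = (1/2)^(126/48) ≈ 0.1621.
Each bolus raises the concentration by D/Vd = 1355/145 ≈ 9.345 μg/mL.
Steady-state trough Cmin,ss = C₀·f/(1−f) ≈ 9.345 × 0.1621/0.8379 ≈ 1.808 μg/mL.
Trough 1.8 μg/mL vs MEC 1 μg/mL: adequate.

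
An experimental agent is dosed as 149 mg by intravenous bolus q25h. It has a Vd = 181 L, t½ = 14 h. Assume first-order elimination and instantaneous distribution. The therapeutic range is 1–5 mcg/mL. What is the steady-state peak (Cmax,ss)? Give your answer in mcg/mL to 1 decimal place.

1.2 mcg/mL

k = ln2/t½ = ln2/14 ≈ 0.049511 h⁻¹; fraction remaining f = e^(−kτ) = e^(−0.049511×25) ≈ 0.2900.
Accumulation ratio R = 1/(1 − f) ≈ 1/0.7100 ≈ 1.4085.
Single-dose peak C₀ = D/Vd = 149/181 ≈ 0.823 mcg/mL.
Steady-state peak Cmax,ss = C₀·R ≈ 0.823 × 1.4085 ≈ 1.159 mcg/mL.
Peak 1.2 mcg/mL vs MTC 5 mcg/mL: below toxic threshold.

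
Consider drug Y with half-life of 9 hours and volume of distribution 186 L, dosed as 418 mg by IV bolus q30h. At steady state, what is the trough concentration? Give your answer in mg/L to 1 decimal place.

k = ln2/t½ = ln2/9 ≈ 0.077016 h⁻¹; fraction remaining f = e^(−kτ) = e^(−0.077016×30) ≈ 0.0992.
Accumulation ratio R = 1/(1 − f) ≈ 1/0.9008 ≈ 1.1101.
Single-dose peak C₀ = D/Vd = 418/186 ≈ 2.247 mg/L.
Steady-state peak Cmax,ss = C₀·R ≈ 2.247 × 1.1101 ≈ 2.494 mg/L.
One interval later, Cmin,ss = Cmax,ss·e^(−kτ) ≈ 2.494 × 0.0992 ≈ 0.247 mg/L.

0.2 mg/L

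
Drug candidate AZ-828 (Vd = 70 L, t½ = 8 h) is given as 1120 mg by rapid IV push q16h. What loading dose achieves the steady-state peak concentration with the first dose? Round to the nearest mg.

1493 mg

f = (1/2)^(16/8) ≈ 0.250000; accumulation ratio R = 1/(1−f) ≈ 1.33333.
Loading dose to hit Cmax,ss on first dose: D_load = D_maint·R ≈ 1120 × 1.33333 ≈ 1493.33 mg.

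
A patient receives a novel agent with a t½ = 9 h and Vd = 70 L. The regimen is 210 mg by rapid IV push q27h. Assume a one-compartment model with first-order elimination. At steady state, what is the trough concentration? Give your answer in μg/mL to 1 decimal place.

τ = 27 h = 3 half-lives, so f = (1/2)^3 = 0.125.
At steady state, R = 1/(1 − 0.125) = 8/7.
Single-dose peak C₀ = D/Vd = 210/70 = 3 μg/mL.
Steady-state peak Cmax,ss = C₀·R = 3 × 8/7 ≈ 3.429 μg/mL.
Steady-state trough Cmin,ss = Cmax,ss·f ≈ 3.429 × 0.125 ≈ 0.429 μg/mL.

0.4 μg/mL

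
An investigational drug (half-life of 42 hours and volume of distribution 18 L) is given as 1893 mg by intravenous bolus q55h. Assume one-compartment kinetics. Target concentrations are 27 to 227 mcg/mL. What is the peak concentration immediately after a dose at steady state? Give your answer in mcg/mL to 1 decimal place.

176.3 mcg/mL

τ/t½ = 55/42 ≈ 1.3095, so fraction remaining f = (1/2)^(55/42) ≈ 0.4035.
Accumulation ratio R = 1/(1 − f) ≈ 1/0.5965 ≈ 1.6764.
Single-dose peak C₀ = D/Vd = 1893/18 ≈ 105.167 mcg/mL.
Steady-state peak Cmax,ss = C₀·R ≈ 105.167 × 1.6764 ≈ 176.302 mcg/mL.
Peak 176.3 mcg/mL vs MTC 227 mcg/mL: below toxic threshold.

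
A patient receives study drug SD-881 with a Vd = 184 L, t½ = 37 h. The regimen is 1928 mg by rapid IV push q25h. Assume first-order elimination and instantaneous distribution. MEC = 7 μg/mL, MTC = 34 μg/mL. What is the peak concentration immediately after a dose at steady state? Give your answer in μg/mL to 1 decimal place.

k = ln2/t½ = ln2/37 ≈ 0.018734 h⁻¹; fraction remaining f = e^(−kτ) = e^(−0.018734×25) ≈ 0.6260.
Accumulation ratio R = 1/(1 − f) ≈ 1/0.3740 ≈ 2.6738.
Single-dose peak C₀ = D/Vd = 1928/184 ≈ 10.478 μg/mL.
Steady-state peak Cmax,ss = C₀·R ≈ 10.478 × 2.6738 ≈ 28.016 μg/mL.
Peak 28.0 μg/mL vs MTC 34 μg/mL: below toxic threshold.

28.0 μg/mL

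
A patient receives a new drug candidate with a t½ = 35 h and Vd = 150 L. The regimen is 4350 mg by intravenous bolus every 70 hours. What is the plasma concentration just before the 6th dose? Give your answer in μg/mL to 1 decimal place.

9.7 μg/mL

f = (1/2)^(τ/t½) = (1/2)^(70/35) ≈ 0.2500.
C₀ = D/Vd = 4350/150 ≈ 29.000 μg/mL.
Before the 6th dose, 5 doses have been given. Superposition: Cmin = C₀·(f + f² + … + f^5).
≈ 29.000 × (0.2500 + 0.0625 + 0.0156 + 0.0039 + 0.0010) ≈ 29.000 × 0.3330 ≈ 9.657 μg/mL.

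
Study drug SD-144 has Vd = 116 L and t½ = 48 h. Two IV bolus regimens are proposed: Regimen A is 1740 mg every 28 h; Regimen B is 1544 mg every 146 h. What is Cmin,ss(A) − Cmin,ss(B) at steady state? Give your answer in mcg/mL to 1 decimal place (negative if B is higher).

Regimen A: f = (1/2)^(28/48) ≈ 0.6674; Cmin,ss = (1740/116)·f/(1−f) ≈ 30.099 mcg/mL.
Regimen B: f = (1/2)^(146/48) ≈ 0.1214; Cmin,ss = (1544/116)·f/(1−f) ≈ 1.839 mcg/mL.
Difference ≈ 30.099 − 1.839 ≈ 28.260 mcg/mL.

28.3 mcg/mL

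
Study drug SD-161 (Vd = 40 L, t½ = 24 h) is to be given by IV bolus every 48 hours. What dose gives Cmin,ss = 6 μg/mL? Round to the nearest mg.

720 mg

τ/t½ = 48/24 ≈ 2, so f = (1/2)^(48/24) ≈ 0.250000.
Cmin,ss = (D/Vd)·f/(1−f), so D = Cmin,ss·Vd·(1−f)/f.
D = 6 × 40 × (1−f)/f ≈ 6 × 40 × 3.00000 ≈ 720.00 mg.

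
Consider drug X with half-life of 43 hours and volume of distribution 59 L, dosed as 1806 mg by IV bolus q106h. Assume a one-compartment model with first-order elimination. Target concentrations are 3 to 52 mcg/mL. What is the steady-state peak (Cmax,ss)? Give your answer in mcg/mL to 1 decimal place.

Over one 106-h interval, 106/43 ≈ 2.4651 half-lives elapse, leaving f ≈ 0.1811 of each dose.
Accumulation ratio R = 1/(1 − f) ≈ 1/0.8189 ≈ 1.2212.
Each bolus raises the concentration by D/Vd = 1806/59 ≈ 30.610 mcg/mL.
Steady-state peak Cmax,ss = C₀·R ≈ 30.610 × 1.2212 ≈ 37.381 mcg/mL.
Peak 37.4 mcg/mL vs MTC 52 mcg/mL: below toxic threshold.

37.4 mcg/mL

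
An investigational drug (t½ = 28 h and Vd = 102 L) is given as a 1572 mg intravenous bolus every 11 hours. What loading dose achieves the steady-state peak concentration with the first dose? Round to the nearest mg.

6595 mg

f = (1/2)^(11/28) ≈ 0.761620; accumulation ratio R = 1/(1−f) ≈ 4.19498.
Loading dose to hit Cmax,ss on first dose: D_load = D_maint·R ≈ 1572 × 4.19498 ≈ 6594.51 mg.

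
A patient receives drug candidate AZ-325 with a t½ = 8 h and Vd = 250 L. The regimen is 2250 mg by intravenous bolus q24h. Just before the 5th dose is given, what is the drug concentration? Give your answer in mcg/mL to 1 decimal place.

1.3 mcg/mL

f = (1/2)^(τ/t½) = (1/2)^(24/8) ≈ 0.1250.
C₀ = D/Vd = 2250/250 ≈ 9.000 mcg/mL.
Before the 5th dose, 4 doses have been given. Superposition: Cmin = C₀·(f + f² + … + f^4).
≈ 9.000 × (0.1250 + 0.0156 + 0.0020 + 0.0002) ≈ 9.000 × 0.1428 ≈ 1.285 mcg/mL.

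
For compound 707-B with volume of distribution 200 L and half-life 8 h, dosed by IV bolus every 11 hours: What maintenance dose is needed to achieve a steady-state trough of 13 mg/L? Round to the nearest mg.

τ/t½ = 11/8 ≈ 1.375, so f = (1/2)^(11/8) ≈ 0.385553.
Cmin,ss = (D/Vd)·f/(1−f), so D = Cmin,ss·Vd·(1−f)/f.
D = 13 × 200 × (1−f)/f ≈ 13 × 200 × 1.59368 ≈ 4143.57 mg.

4144 mg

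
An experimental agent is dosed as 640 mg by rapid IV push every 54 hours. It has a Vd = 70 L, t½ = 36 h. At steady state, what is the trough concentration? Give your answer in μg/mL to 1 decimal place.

5.0 μg/mL

Over one 54-h interval, 54/36 ≈ 1.5 half-lives elapse, leaving f ≈ 0.3536 of each dose.
Each bolus raises the concentration by D/Vd = 640/70 ≈ 9.143 μg/mL.
Steady-state trough Cmin,ss = C₀·f/(1−f) ≈ 9.143 × 0.3536/0.6464 ≈ 5.001 μg/mL.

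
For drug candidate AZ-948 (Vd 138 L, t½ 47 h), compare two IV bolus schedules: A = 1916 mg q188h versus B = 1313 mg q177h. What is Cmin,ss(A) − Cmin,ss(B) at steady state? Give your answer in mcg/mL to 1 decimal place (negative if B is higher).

0.2 mcg/mL

Regimen A: f = (1/2)^(188/47) ≈ 0.0625; Cmin,ss = (1916/138)·f/(1−f) ≈ 0.926 mcg/mL.
Regimen B: f = (1/2)^(177/47) ≈ 0.0735; Cmin,ss = (1313/138)·f/(1−f) ≈ 0.755 mcg/mL.
Difference ≈ 0.926 − 0.755 ≈ 0.171 mcg/mL.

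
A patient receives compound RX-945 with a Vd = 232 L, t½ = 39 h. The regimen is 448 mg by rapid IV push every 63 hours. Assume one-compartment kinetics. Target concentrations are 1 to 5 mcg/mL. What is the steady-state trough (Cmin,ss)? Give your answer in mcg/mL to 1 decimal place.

k = ln2/t½ = ln2/39 ≈ 0.017773 h⁻¹; fraction remaining f = e^(−kτ) = e^(−0.017773×63) ≈ 0.3264.
At steady state, accumulation factor R = 1/(1 − e^(−kτ)) ≈ 1.4846.
Each bolus raises the concentration by D/Vd = 448/232 ≈ 1.931 mcg/mL.
Cmax,ss = C₀/(1 − f) ≈ 1.931/0.6736 ≈ 2.867 mcg/mL.
One interval later, Cmin,ss = Cmax,ss·e^(−kτ) ≈ 2.867 × 0.3264 ≈ 0.936 mcg/mL.
Trough 0.9 mcg/mL vs MEC 1 mcg/mL: subtherapeutic.

0.9 mcg/mL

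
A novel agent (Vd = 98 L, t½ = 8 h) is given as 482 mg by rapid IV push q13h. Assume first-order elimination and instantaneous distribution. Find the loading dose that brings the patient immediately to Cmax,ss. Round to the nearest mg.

f = (1/2)^(13/8) ≈ 0.324210; accumulation ratio R = 1/(1−f) ≈ 1.47975.
Loading dose to hit Cmax,ss on first dose: D_load = D_maint·R ≈ 482 × 1.47975 ≈ 713.24 mg.

713 mg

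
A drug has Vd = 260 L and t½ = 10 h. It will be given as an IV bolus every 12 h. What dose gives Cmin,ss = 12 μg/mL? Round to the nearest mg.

4048 mg

τ/t½ = 12/10 ≈ 1.2, so f = (1/2)^(12/10) ≈ 0.435275.
Cmin,ss = (D/Vd)·f/(1−f), so D = Cmin,ss·Vd·(1−f)/f.
D = 12 × 260 × (1−f)/f ≈ 12 × 260 × 1.29740 ≈ 4047.89 mg.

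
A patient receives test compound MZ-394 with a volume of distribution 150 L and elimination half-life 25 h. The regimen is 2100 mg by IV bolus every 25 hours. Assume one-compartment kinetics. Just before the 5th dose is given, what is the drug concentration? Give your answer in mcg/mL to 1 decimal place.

f = (1/2)^(τ/t½) = (1/2)^(25/25) ≈ 0.5000.
C₀ = D/Vd = 2100/150 ≈ 14.000 mcg/mL.
Before the 5th dose, 4 doses have been given. Superposition: Cmin = C₀·(f + f² + … + f^4).
≈ 14.000 × (0.5000 + 0.2500 + 0.1250 + 0.0625) ≈ 14.000 × 0.9375 ≈ 13.125 mcg/mL.

13.1 mcg/mL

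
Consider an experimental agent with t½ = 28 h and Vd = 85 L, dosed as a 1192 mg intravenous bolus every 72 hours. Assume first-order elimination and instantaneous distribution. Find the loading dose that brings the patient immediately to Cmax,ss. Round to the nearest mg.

f = (1/2)^(72/28) ≈ 0.168238; accumulation ratio R = 1/(1−f) ≈ 1.20227.
Loading dose to hit Cmax,ss on first dose: D_load = D_maint·R ≈ 1192 × 1.20227 ≈ 1433.11 mg.

1433 mg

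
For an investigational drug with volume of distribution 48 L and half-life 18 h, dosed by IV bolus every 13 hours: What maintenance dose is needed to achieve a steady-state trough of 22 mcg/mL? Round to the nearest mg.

686 mg

τ/t½ = 13/18 ≈ 0.72222, so f = (1/2)^(13/18) ≈ 0.606163.
Cmin,ss = (D/Vd)·f/(1−f), so D = Cmin,ss·Vd·(1−f)/f.
D = 22 × 48 × (1−f)/f ≈ 22 × 48 × 0.64972 ≈ 686.10 mg.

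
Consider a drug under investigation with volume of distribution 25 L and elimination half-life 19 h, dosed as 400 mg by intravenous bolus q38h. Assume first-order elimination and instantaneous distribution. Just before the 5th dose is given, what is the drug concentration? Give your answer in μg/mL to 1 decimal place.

5.3 μg/mL

f = (1/2)^(τ/t½) = (1/2)^(38/19) ≈ 0.2500.
C₀ = D/Vd = 400/25 ≈ 16.000 μg/mL.
Before the 5th dose, 4 doses have been given. Superposition: Cmin = C₀·(f + f² + … + f^4).
≈ 16.000 × (0.2500 + 0.0625 + 0.0156 + 0.0039) ≈ 16.000 × 0.3320 ≈ 5.312 μg/mL.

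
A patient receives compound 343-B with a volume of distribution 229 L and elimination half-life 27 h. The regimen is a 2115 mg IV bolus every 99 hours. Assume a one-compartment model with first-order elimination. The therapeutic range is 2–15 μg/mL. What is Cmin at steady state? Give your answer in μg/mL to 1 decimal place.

0.8 μg/mL

k = ln2/t½ = ln2/27 ≈ 0.025672 h⁻¹; fraction remaining f = e^(−kτ) = e^(−0.025672×99) ≈ 0.0787.
Each bolus raises the concentration by D/Vd = 2115/229 ≈ 9.236 μg/mL.
Steady-state trough Cmin,ss = C₀·f/(1−f) ≈ 9.236 × 0.0787/0.9213 ≈ 0.789 μg/mL.
Trough 0.8 μg/mL vs MEC 2 μg/mL: subtherapeutic.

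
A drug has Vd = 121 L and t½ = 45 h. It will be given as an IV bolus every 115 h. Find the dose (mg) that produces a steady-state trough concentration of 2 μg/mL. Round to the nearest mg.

τ/t½ = 115/45 ≈ 2.5556, so f = (1/2)^(115/45) ≈ 0.170099.
Cmin,ss = (D/Vd)·f/(1−f), so D = Cmin,ss·Vd·(1−f)/f.
D = 2 × 121 × (1−f)/f ≈ 2 × 121 × 4.87893 ≈ 1180.70 mg.

1181 mg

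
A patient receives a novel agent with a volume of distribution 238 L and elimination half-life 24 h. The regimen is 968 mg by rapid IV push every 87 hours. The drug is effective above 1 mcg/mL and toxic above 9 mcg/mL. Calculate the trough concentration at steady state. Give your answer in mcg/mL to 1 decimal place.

τ/t½ = 87/24 ≈ 3.625, so fraction remaining f = (1/2)^(87/24) ≈ 0.0811.
Accumulation ratio R = 1/(1 − f) ≈ 1/0.9189 ≈ 1.0883.
Each bolus raises the concentration by D/Vd = 968/238 ≈ 4.067 mcg/mL.
Steady-state peak Cmax,ss = C₀·R ≈ 4.067 × 1.0883 ≈ 4.426 mcg/mL.
Steady-state trough Cmin,ss = Cmax,ss·f ≈ 4.426 × 0.0811 ≈ 0.359 mcg/mL.
Trough 0.4 mcg/mL vs MEC 1 mcg/mL: subtherapeutic.

0.4 mcg/mL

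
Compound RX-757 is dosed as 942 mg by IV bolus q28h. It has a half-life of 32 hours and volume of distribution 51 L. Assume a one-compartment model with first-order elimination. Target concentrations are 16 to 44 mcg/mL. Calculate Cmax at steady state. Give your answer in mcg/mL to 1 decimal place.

τ/t½ = 28/32 ≈ 0.875, so fraction remaining f = (1/2)^(28/32) ≈ 0.5453.
Accumulation ratio R = 1/(1 − f) ≈ 1/0.4547 ≈ 2.1993.
Single-dose peak C₀ = D/Vd = 942/51 ≈ 18.471 mcg/mL.
Cmax,ss = C₀/(1 − f) ≈ 18.471/0.4547 ≈ 40.622 mcg/mL.
Peak 40.6 mcg/mL vs MTC 44 mcg/mL: below toxic threshold.

40.6 mcg/mL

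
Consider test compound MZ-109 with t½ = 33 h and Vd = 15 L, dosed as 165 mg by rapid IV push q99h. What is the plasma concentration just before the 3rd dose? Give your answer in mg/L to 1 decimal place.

1.5 mg/L

f = (1/2)^(τ/t½) = (1/2)^(99/33) ≈ 0.1250.
C₀ = D/Vd = 165/15 ≈ 11.000 mg/L.
Before the 3rd dose, 2 doses have been given. Superposition: Cmin = C₀·(f + f²).
≈ 11.000 × (0.1250 + 0.0156) ≈ 11.000 × 0.1406 ≈ 1.547 mg/L.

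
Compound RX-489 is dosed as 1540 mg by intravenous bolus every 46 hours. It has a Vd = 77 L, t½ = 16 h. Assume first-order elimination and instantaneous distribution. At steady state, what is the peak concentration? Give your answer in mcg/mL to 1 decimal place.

k = ln2/t½ = ln2/16 ≈ 0.043322 h⁻¹; fraction remaining f = e^(−kτ) = e^(−0.043322×46) ≈ 0.1363.
Accumulation ratio R = 1/(1 − f) ≈ 1/0.8637 ≈ 1.1578.
Each bolus raises the concentration by D/Vd = 1540/77 ≈ 20.000 mcg/mL.
Cmax,ss = C₀/(1 − f) ≈ 20.000/0.8637 ≈ 23.156 mcg/mL.

23.2 mcg/mL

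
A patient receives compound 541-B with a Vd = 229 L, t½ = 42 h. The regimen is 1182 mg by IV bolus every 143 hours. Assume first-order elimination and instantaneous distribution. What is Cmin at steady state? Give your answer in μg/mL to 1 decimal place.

0.5 μg/mL

Over one 143-h interval, 143/42 ≈ 3.4048 half-lives elapse, leaving f ≈ 0.0944 of each dose.
Single-dose peak C₀ = D/Vd = 1182/229 ≈ 5.162 μg/mL.
Steady-state trough Cmin,ss = C₀·f/(1−f) ≈ 5.162 × 0.0944/0.9056 ≈ 0.538 μg/mL.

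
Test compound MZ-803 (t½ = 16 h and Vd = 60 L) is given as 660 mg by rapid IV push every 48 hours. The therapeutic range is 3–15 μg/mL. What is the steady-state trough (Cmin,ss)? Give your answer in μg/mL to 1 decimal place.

τ = 48 h = 3 half-lives, so f = (1/2)^3 = 0.125.
At steady state, R = 1/(1 − 0.125) = 8/7.
Single-dose peak C₀ = D/Vd = 660/60 = 11 μg/mL.
Steady-state peak Cmax,ss = C₀·R = 11 × 8/7 ≈ 12.571 μg/mL.
Steady-state trough Cmin,ss = Cmax,ss·f ≈ 12.571 × 0.125 ≈ 1.571 μg/mL.
Trough 1.6 μg/mL vs MEC 3 μg/mL: subtherapeutic.

1.6 μg/mL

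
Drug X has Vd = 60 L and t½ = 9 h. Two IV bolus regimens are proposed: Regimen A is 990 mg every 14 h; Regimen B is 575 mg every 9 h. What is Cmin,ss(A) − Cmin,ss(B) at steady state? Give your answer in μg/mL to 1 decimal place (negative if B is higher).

Regimen A: f = (1/2)^(14/9) ≈ 0.3402; Cmin,ss = (990/60)·f/(1−f) ≈ 8.508 μg/mL.
Regimen B: f = (1/2)^(9/9) ≈ 0.5000; Cmin,ss = (575/60)·f/(1−f) ≈ 9.583 μg/mL.
Difference ≈ 8.508 − 9.583 ≈ -1.075 μg/mL.

-1.1 μg/mL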